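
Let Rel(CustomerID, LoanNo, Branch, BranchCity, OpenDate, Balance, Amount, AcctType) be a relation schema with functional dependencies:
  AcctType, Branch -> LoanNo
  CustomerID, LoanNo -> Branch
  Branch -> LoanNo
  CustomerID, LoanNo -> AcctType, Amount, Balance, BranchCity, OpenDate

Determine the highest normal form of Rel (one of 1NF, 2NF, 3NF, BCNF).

Candidate keys: {Branch, CustomerID}, {CustomerID, LoanNo}. Prime attributes: {Branch, CustomerID, LoanNo}.
For AcctType, Branch -> LoanNo we have {AcctType, Branch}⁺ = {AcctType, Branch, LoanNo}; {AcctType, Branch} is not a superkey, so BCNF fails.
Its right-hand attributes {LoanNo} are all prime, as are those of every other non-superkey FD — the relation is in 3NF.

3NF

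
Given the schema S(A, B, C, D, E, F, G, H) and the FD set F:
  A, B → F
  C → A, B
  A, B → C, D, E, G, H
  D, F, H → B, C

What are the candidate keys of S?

{C}⁺ = {A, B, C, D, E, F, G, H} — all of the relation — so {C} is a candidate key.
{A, B}⁺ = {A, B, C, D, E, F, G, H} — all of the relation — so {A, B} is a candidate key.
{D, F, H}⁺ = {A, B, C, D, E, F, G, H} — all of the relation — so {D, F, H} is a candidate key.
These are minimal and exhaustive — every other superkey contains one of them.

{A, B}, {C}, {D, F, H}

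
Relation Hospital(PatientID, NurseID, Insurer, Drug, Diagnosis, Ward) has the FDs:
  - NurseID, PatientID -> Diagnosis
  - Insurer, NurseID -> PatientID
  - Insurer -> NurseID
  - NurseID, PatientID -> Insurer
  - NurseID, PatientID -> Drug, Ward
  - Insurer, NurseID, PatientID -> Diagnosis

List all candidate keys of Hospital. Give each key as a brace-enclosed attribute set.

{Insurer}, {NurseID, PatientID}

Closure of {Insurer} is {Diagnosis, Drug, Insurer, NurseID, PatientID, Ward}, the whole schema; {Insurer} is a candidate key.
Closure of {NurseID, PatientID} is {Diagnosis, Drug, Insurer, NurseID, PatientID, Ward}, the whole schema; {NurseID, PatientID} is a candidate key.
These are minimal and exhaustive — every other superkey contains one of them.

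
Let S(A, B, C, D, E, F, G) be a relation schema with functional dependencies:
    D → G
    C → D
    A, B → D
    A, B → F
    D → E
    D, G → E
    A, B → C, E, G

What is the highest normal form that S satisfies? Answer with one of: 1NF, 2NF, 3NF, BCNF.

Candidate key: {A, B}. Prime attributes: {A, B}.
For D → G we have {D}⁺ = {D, E, G}; {D} is not a superkey, so BCNF fails.
D → G determines the non-prime attribute {G} from a non-superkey — 3NF is violated.
No proper subset of a key has a non-prime attribute in its closure, so there is no partial dependency; 2NF holds.

2NF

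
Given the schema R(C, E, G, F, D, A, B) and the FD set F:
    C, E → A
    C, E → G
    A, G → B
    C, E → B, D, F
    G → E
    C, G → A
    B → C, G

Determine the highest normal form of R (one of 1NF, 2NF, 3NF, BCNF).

3NF

Candidate keys: {A, G}, {B}, {C, E}, {C, G}. Prime attributes: {A, B, C, E, G}.
G → E: {G}⁺ = {E, G}, which is not all of the attributes, so the left side is not a superkey — BCNF is violated.
But every attribute on its right side ({E}) is prime, and the same holds for every other non-superkey FD, so 3NF still holds.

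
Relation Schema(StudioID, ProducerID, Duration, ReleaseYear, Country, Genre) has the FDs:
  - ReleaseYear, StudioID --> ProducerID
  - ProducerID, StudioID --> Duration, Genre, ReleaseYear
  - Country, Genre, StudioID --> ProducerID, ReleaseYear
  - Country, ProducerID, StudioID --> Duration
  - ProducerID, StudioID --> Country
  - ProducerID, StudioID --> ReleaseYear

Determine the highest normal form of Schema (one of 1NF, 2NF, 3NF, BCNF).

Candidate keys: {Country, Genre, StudioID}, {ProducerID, StudioID}, {ReleaseYear, StudioID}. Prime attributes: {Country, Genre, ProducerID, ReleaseYear, StudioID}.
Every FD has a superkey on the left, so the relation is in BCNF.

BCNF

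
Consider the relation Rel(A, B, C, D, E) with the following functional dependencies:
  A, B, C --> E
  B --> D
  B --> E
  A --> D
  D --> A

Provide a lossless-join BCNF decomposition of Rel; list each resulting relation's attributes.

{A, B, E}; {A, D}; {B, C}

Candidate key of the original relation: {B, C}.
{A, B, C, D, E}: {B} determines {A, B, D, E} here but is not a superkey — split on B --> A, D, E, giving {A, B, D, E} and {B, C}.
{A, B, D, E}: {A} determines {A, D} here but is not a superkey — split on A --> D, giving {A, D} and {A, B, E}.
{A, D} has no BCNF violation.
{A, B, E} has no BCNF violation.
{B, C} has no BCNF violation.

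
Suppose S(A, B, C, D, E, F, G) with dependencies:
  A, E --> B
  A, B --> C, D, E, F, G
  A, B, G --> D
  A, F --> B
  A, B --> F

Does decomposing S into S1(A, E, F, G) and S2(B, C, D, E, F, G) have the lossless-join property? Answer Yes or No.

Common attributes: {E, F, G}; their closure is {E, F, G}.
The closure covers neither S1 nor S2 entirely; the join is not lossless.

No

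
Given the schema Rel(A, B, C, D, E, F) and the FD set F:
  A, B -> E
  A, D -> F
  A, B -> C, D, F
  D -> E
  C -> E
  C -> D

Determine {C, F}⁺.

Start with {C, F}.
C -> E applies; add {E} → now {C, E, F}.
C -> D applies; add {D} → now {C, D, E, F}.
No further FD applies.

{C, D, E, F}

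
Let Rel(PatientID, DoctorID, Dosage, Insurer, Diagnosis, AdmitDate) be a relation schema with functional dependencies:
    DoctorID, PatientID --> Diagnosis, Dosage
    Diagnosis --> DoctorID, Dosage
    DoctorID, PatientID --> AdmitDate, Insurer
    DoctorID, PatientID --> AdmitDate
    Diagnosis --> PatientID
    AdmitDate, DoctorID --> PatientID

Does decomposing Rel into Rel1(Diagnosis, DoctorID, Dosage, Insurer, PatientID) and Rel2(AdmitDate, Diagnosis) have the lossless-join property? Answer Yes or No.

Rel1 ∩ Rel2 = {Diagnosis}; its closure under F is {AdmitDate, Diagnosis, DoctorID, Dosage, Insurer, PatientID}.
Rel1 is contained in that closure, so Rel1 ∩ Rel2 --> Rel1 holds and the join is lossless.

Yes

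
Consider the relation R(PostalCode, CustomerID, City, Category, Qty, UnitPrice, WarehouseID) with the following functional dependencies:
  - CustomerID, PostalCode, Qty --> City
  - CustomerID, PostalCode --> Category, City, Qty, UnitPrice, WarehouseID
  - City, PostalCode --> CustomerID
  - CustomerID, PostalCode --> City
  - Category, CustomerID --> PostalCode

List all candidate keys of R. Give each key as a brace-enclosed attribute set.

{Category, CustomerID}, {City, PostalCode}, {CustomerID, PostalCode}

{Category, CustomerID} is a candidate key since {Category, CustomerID}⁺ = {Category, City, CustomerID, PostalCode, Qty, UnitPrice, WarehouseID} covers every attribute.
{City, PostalCode} is a candidate key since {City, PostalCode}⁺ = {Category, City, CustomerID, PostalCode, Qty, UnitPrice, WarehouseID} covers every attribute.
{CustomerID, PostalCode} is a candidate key since {CustomerID, PostalCode}⁺ = {Category, City, CustomerID, PostalCode, Qty, UnitPrice, WarehouseID} covers every attribute.
Any other superkey properly contains one of these, so there are no further candidate keys.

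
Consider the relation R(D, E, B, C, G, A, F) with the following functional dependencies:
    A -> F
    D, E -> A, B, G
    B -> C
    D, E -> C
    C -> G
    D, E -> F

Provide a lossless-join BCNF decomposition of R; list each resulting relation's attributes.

Candidate key of the original relation: {D, E}.
{A, B, C, D, E, F, G}: {A} determines {A, F} here but is not a superkey — split on A -> F, giving {A, F} and {A, B, C, D, E, G}.
{A, F}: every determinant is a superkey — BCNF.
{A, B, C, D, E, G}: {B} determines {B, C, G} here but is not a superkey — split on B -> C, G, giving {B, C, G} and {A, B, D, E}.
{B, C, G}: {C} determines {C, G} here but is not a superkey — split on C -> G, giving {C, G} and {B, C}.
{C, G}: every determinant is a superkey — BCNF.
{B, C}: every determinant is a superkey — BCNF.
{A, B, D, E}: every determinant is a superkey — BCNF.

{A, B, D, E}; {A, F}; {B, C}; {C, G}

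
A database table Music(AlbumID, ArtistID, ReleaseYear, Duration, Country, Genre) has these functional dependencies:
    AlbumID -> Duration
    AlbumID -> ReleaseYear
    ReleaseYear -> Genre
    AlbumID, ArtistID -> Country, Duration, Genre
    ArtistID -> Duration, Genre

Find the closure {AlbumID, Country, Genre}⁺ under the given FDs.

Start with {AlbumID, Country, Genre}.
AlbumID -> Duration applies; add {Duration} → now {AlbumID, Country, Duration, Genre}.
AlbumID -> ReleaseYear applies; add {ReleaseYear} → now {AlbumID, Country, Duration, Genre, ReleaseYear}.
No further FD applies.

{AlbumID, Country, Duration, Genre, ReleaseYear}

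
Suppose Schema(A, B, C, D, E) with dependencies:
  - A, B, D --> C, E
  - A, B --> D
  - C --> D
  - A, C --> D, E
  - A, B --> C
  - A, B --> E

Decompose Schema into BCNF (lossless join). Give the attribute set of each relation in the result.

{A, B, C}; {A, C, E}; {C, D}

Candidate key of the original relation: {A, B}.
{A, B, C, D, E}: {C} determines {C, D} here but is not a superkey — split on C --> D, giving {C, D} and {A, B, C, E}.
{C, D} is in BCNF.
{A, B, C, E}: {A, C} determines {A, C, E} here but is not a superkey — split on A, C --> E, giving {A, C, E} and {A, B, C}.
{A, C, E} is in BCNF.
{A, B, C} is in BCNF.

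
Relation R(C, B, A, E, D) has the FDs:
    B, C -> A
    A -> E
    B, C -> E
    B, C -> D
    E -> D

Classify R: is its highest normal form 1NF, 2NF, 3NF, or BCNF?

Candidate key: {B, C}. Prime attributes: {B, C}.
A -> E: {A}⁺ = {A, D, E}, which is not all of the attributes, so the left side is not a superkey — BCNF is violated.
A -> E determines the non-prime attribute {E} from a non-superkey — 3NF is violated.
No non-prime attribute depends on a proper subset of any candidate key, so 2NF holds.

2NF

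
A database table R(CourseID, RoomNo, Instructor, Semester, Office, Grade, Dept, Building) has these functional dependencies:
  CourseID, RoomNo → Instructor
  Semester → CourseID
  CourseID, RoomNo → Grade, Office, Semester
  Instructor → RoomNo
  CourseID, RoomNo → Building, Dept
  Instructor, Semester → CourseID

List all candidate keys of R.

{CourseID, Instructor}, {CourseID, RoomNo}, {Instructor, Semester}, {RoomNo, Semester}

{CourseID, Instructor}⁺ = {Building, CourseID, Dept, Grade, Instructor, Office, RoomNo, Semester}, which is every attribute, so {CourseID, Instructor} is a candidate key.
{CourseID, RoomNo}⁺ = {Building, CourseID, Dept, Grade, Instructor, Office, RoomNo, Semester}, which is every attribute, so {CourseID, RoomNo} is a candidate key.
{Instructor, Semester}⁺ = {Building, CourseID, Dept, Grade, Instructor, Office, RoomNo, Semester}, which is every attribute, so {Instructor, Semester} is a candidate key.
{RoomNo, Semester}⁺ = {Building, CourseID, Dept, Grade, Instructor, Office, RoomNo, Semester}, which is every attribute, so {RoomNo, Semester} is a candidate key.
Any other superkey properly contains one of these, so there are no further candidate keys.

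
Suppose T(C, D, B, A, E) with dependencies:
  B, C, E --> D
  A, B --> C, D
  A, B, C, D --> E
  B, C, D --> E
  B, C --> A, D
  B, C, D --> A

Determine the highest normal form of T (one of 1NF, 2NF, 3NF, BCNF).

BCNF

Candidate keys: {A, B}, {B, C}. Prime attributes: {A, B, C}.
The left-hand side of every FD is a superkey, so BCNF is satisfied.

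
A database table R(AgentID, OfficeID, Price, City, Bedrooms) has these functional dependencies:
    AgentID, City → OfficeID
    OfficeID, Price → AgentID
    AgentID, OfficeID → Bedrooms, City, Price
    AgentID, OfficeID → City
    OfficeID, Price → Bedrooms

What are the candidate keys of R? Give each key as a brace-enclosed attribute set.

{AgentID, City}⁺ = {AgentID, Bedrooms, City, OfficeID, Price}, which is every attribute, so {AgentID, City} is a candidate key.
{AgentID, OfficeID}⁺ = {AgentID, Bedrooms, City, OfficeID, Price}, which is every attribute, so {AgentID, OfficeID} is a candidate key.
{OfficeID, Price}⁺ = {AgentID, Bedrooms, City, OfficeID, Price}, which is every attribute, so {OfficeID, Price} is a candidate key.
No proper subset of any of these is a key, and no other minimal superkey exists.

{AgentID, City}, {AgentID, OfficeID}, {OfficeID, Price}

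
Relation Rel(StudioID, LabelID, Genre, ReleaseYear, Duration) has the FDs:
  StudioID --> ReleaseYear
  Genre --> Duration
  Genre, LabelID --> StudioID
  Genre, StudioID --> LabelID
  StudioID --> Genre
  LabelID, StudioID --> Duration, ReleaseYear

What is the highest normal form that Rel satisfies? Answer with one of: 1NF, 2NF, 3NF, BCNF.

Candidate keys: {Genre, LabelID}, {StudioID}. Prime attributes: {Genre, LabelID, StudioID}.
Genre --> Duration: {Genre}⁺ = {Duration, Genre}, which is not all of the attributes, so the left side is not a superkey — BCNF is violated.
Genre --> Duration determines the non-prime attribute {Duration} from a non-superkey — 3NF is violated.
Since {Genre} ⊂ {Genre, LabelID} and {Genre}⁺ ⊇ {Duration} with {Duration} non-prime, there is a partial dependency; 2NF fails.

1NF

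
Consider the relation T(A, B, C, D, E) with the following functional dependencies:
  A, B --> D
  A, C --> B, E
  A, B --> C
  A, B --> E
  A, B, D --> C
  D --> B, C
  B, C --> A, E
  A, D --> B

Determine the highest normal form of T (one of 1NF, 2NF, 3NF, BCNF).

Candidate keys: {A, B}, {A, C}, {B, C}, {D}. Prime attributes: {A, B, C, D}.
Every FD has a superkey on the left, so the relation is in BCNF.

BCNF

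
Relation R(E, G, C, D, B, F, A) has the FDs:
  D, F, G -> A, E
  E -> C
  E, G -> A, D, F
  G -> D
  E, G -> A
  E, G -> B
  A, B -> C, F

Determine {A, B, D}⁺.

Start with {A, B, D}.
A, B -> C, F applies; add {C, F} → now {A, B, C, D, F}.
No further FD applies.

{A, B, C, D, F}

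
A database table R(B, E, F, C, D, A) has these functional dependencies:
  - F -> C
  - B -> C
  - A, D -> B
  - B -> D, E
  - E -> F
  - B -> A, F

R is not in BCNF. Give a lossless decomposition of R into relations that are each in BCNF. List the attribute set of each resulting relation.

{A, B, D, E}; {C, F}; {E, F}

Candidate keys of the original relation: {A, D}, {B}.
In {A, B, C, D, E, F}, {F} is not a superkey ({F}⁺ restricted to this set is {C, F}), so split on F -> C into {C, F} and {A, B, D, E, F}.
{C, F}: every determinant is a superkey — BCNF.
In {A, B, D, E, F}, {E} is not a superkey ({E}⁺ restricted to this set is {E, F}), so split on E -> F into {E, F} and {A, B, D, E}.
{E, F}: every determinant is a superkey — BCNF.
{A, B, D, E}: every determinant is a superkey — BCNF.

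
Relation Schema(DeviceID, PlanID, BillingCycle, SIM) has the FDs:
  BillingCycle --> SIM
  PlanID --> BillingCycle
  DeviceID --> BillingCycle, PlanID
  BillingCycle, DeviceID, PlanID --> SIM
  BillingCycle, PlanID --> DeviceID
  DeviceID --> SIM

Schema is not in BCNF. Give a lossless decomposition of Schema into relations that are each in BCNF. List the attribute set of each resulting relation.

{BillingCycle, DeviceID, PlanID}; {BillingCycle, SIM}

Candidate keys of the original relation: {DeviceID}, {PlanID}.
In {BillingCycle, DeviceID, PlanID, SIM}, {BillingCycle} is not a superkey ({BillingCycle}⁺ restricted to this set is {BillingCycle, SIM}), so split on BillingCycle --> SIM into {BillingCycle, SIM} and {BillingCycle, DeviceID, PlanID}.
{BillingCycle, SIM} has no BCNF violation.
{BillingCycle, DeviceID, PlanID} has no BCNF violation.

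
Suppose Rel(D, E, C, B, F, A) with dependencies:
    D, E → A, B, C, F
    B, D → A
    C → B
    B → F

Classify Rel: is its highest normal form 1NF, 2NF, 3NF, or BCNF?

2NF

Candidate key: {D, E}. Prime attributes: {D, E}.
B, D → A breaks BCNF: {B, D}⁺ = {A, B, D, F}, so {B, D} is not a superkey.
B, D → A has non-prime {A} on the right and a non-superkey on the left, so 3NF fails.
No non-prime attribute depends on a proper subset of any candidate key, so 2NF holds.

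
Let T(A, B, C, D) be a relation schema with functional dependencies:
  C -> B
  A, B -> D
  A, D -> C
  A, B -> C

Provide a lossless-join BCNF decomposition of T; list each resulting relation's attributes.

Candidate keys of the original relation: {A, B}, {A, C}, {A, D}.
In {A, B, C, D}, {C} is not a superkey ({C}⁺ restricted to this set is {B, C}), so split on C -> B into {B, C} and {A, C, D}.
{B, C} is in BCNF.
{A, C, D} is in BCNF.

{A, C, D}; {B, C}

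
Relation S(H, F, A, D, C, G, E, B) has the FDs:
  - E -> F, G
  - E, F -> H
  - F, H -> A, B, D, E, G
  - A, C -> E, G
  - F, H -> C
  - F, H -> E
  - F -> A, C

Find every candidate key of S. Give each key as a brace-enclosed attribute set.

{A, C}, {E}, {F}

Closure of {E} is {A, B, C, D, E, F, G, H}, the whole schema; {E} is a candidate key.
Closure of {F} is {A, B, C, D, E, F, G, H}, the whole schema; {F} is a candidate key.
Closure of {A, C} is {A, B, C, D, E, F, G, H}, the whole schema; {A, C} is a candidate key.
No proper subset of any of these is a key, and no other minimal superkey exists.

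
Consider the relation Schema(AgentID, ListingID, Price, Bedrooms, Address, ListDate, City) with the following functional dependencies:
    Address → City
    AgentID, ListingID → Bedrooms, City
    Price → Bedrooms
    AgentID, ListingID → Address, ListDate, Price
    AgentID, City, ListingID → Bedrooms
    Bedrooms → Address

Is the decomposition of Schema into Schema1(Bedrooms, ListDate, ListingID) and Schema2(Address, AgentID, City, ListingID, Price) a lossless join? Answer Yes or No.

Schema1 ∩ Schema2 = {ListingID}; its closure under F is {ListingID}.
Neither Schema1 nor Schema2 is contained in that closure, so the decomposition is lossy.

No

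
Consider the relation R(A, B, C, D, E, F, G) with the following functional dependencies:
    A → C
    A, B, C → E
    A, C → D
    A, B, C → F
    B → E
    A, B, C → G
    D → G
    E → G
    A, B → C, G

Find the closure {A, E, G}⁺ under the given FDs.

{A, C, D, E, G}

Start with {A, E, G}.
A → C applies; add {C} → now {A, C, E, G}.
A, C → D applies; add {D} → now {A, C, D, E, G}.
No further FD applies.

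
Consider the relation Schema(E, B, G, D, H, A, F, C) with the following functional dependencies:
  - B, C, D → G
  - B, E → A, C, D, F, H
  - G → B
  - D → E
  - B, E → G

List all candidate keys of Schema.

{B, D}⁺ = {A, B, C, D, E, F, G, H} — all of the relation — so {B, D} is a candidate key.
{B, E}⁺ = {A, B, C, D, E, F, G, H} — all of the relation — so {B, E} is a candidate key.
{D, G}⁺ = {A, B, C, D, E, F, G, H} — all of the relation — so {D, G} is a candidate key.
{E, G}⁺ = {A, B, C, D, E, F, G, H} — all of the relation — so {E, G} is a candidate key.
These are minimal and exhaustive — every other superkey contains one of them.

{B, D}, {B, E}, {D, G}, {E, G}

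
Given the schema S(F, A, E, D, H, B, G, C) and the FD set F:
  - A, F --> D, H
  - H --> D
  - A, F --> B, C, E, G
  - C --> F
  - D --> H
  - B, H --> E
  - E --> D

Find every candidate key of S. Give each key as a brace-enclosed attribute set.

No FD produces {A}, so it must be in every candidate key.
Closure of {A, C} is {A, B, C, D, E, F, G, H}, the whole schema; {A, C} is a candidate key.
Closure of {A, F} is {A, B, C, D, E, F, G, H}, the whole schema; {A, F} is a candidate key.
No proper subset of any of these is a key, and no other minimal superkey exists.

{A, C}, {A, F}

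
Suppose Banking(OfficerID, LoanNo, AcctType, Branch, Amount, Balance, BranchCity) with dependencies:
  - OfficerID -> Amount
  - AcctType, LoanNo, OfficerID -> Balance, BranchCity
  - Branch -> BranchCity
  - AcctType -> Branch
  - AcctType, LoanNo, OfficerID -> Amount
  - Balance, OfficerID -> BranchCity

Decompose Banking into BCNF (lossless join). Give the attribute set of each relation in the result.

{AcctType, Balance, LoanNo, OfficerID}; {AcctType, Branch}; {Amount, OfficerID}; {Branch, BranchCity}

Candidate key of the original relation: {AcctType, LoanNo, OfficerID}.
{AcctType, Amount, Balance, Branch, BranchCity, LoanNo, OfficerID}: {OfficerID} determines {Amount, OfficerID} here but is not a superkey — split on OfficerID -> Amount, giving {Amount, OfficerID} and {AcctType, Balance, Branch, BranchCity, LoanNo, OfficerID}.
{Amount, OfficerID}: every determinant is a superkey — BCNF.
{AcctType, Balance, Branch, BranchCity, LoanNo, OfficerID}: {Branch} determines {Branch, BranchCity} here but is not a superkey — split on Branch -> BranchCity, giving {Branch, BranchCity} and {AcctType, Balance, Branch, LoanNo, OfficerID}.
{Branch, BranchCity}: every determinant is a superkey — BCNF.
{AcctType, Balance, Branch, LoanNo, OfficerID}: {AcctType} determines {AcctType, Branch} here but is not a superkey — split on AcctType -> Branch, giving {AcctType, Branch} and {AcctType, Balance, LoanNo, OfficerID}.
{AcctType, Branch}: every determinant is a superkey — BCNF.
{AcctType, Balance, LoanNo, OfficerID}: every determinant is a superkey — BCNF.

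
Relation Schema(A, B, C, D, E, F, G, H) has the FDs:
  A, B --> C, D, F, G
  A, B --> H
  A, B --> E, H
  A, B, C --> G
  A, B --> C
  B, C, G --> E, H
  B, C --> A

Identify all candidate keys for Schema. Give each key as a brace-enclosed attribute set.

{A, B}, {B, C}

No FD produces {B}, so it must be in every candidate key.
Closure of {A, B} is {A, B, C, D, E, F, G, H}, the whole schema; {A, B} is a candidate key.
Closure of {B, C} is {A, B, C, D, E, F, G, H}, the whole schema; {B, C} is a candidate key.
No proper subset of any of these is a key, and no other minimal superkey exists.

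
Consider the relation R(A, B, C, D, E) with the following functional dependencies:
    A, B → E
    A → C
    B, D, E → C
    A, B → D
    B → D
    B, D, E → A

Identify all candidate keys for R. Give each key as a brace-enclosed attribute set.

{A, B}, {B, E}

Attributes never on any right-hand side: {B} — every candidate key must contain it.
Closure of {A, B} is {A, B, C, D, E}, the whole schema; {A, B} is a candidate key.
Closure of {B, E} is {A, B, C, D, E}, the whole schema; {B, E} is a candidate key.
No proper subset of any of these is a key, and no other minimal superkey exists.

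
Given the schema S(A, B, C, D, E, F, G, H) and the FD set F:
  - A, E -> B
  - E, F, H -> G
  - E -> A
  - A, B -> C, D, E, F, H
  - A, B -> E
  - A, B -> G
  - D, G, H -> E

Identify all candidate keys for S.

{E}⁺ = {A, B, C, D, E, F, G, H}, which is every attribute, so {E} is a candidate key.
{A, B}⁺ = {A, B, C, D, E, F, G, H}, which is every attribute, so {A, B} is a candidate key.
{D, G, H}⁺ = {A, B, C, D, E, F, G, H}, which is every attribute, so {D, G, H} is a candidate key.
These are minimal and exhaustive — every other superkey contains one of them.

{A, B}, {D, G, H}, {E}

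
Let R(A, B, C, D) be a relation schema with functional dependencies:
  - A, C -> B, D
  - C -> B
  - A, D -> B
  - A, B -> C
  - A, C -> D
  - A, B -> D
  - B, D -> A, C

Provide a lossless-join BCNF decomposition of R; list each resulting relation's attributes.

Candidate keys of the original relation: {A, B}, {A, C}, {A, D}, {B, D}, {C, D}.
In {A, B, C, D}, {C} is not a superkey ({C}⁺ restricted to this set is {B, C}), so split on C -> B into {B, C} and {A, C, D}.
{B, C} is in BCNF.
{A, C, D} is in BCNF.

{A, C, D}; {B, C}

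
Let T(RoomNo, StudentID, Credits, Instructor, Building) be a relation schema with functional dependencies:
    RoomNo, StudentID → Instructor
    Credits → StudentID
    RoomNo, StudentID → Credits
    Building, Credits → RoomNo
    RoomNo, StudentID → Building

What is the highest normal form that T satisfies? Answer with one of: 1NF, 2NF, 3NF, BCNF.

Candidate keys: {Building, Credits}, {Credits, RoomNo}, {RoomNo, StudentID}. Prime attributes: {Building, Credits, RoomNo, StudentID}.
Credits → StudentID: {Credits}⁺ = {Credits, StudentID}, which is not all of the attributes, so the left side is not a superkey — BCNF is violated.
Since {StudentID} ⊆ prime attributes and every other non-superkey FD also has a prime right side, the schema is in 3NF.

3NF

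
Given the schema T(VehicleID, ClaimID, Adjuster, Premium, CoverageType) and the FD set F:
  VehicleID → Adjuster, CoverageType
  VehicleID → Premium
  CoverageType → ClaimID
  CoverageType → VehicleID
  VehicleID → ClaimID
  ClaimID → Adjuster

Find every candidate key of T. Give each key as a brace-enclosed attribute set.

Closure of {CoverageType} is {Adjuster, ClaimID, CoverageType, Premium, VehicleID}, the whole schema; {CoverageType} is a candidate key.
Closure of {VehicleID} is {Adjuster, ClaimID, CoverageType, Premium, VehicleID}, the whole schema; {VehicleID} is a candidate key.
Any other superkey properly contains one of these, so there are no further candidate keys.

{CoverageType}, {VehicleID}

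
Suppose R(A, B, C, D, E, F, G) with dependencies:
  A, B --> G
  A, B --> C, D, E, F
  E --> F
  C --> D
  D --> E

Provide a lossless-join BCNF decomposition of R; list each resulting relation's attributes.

Candidate key of the original relation: {A, B}.
Within {A, B, C, D, E, F, G}: {E}⁺ ∩ {A, B, C, D, E, F, G} = {E, F}, not the whole set, so E --> F violates BCNF; decompose into {E, F} and {A, B, C, D, E, G}.
{E, F}: every determinant is a superkey — BCNF.
Within {A, B, C, D, E, G}: {C}⁺ ∩ {A, B, C, D, E, G} = {C, D, E}, not the whole set, so C --> D, E violates BCNF; decompose into {C, D, E} and {A, B, C, G}.
Within {C, D, E}: {D}⁺ ∩ {C, D, E} = {D, E}, not the whole set, so D --> E violates BCNF; decompose into {D, E} and {C, D}.
{D, E}: every determinant is a superkey — BCNF.
{C, D}: every determinant is a superkey — BCNF.
{A, B, C, G}: every determinant is a superkey — BCNF.

{A, B, C, G}; {C, D}; {D, E}; {E, F}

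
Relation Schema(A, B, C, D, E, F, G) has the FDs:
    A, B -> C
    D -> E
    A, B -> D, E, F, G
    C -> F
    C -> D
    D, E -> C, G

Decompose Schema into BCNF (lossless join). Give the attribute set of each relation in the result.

Candidate key of the original relation: {A, B}.
{A, B, C, D, E, F, G}: {D} determines {C, D, E, F, G} here but is not a superkey — split on D -> C, E, F, G, giving {C, D, E, F, G} and {A, B, D}.
{C, D, E, F, G}: every determinant is a superkey — BCNF.
{A, B, D}: every determinant is a superkey — BCNF.

{A, B, D}; {C, D, E, F, G}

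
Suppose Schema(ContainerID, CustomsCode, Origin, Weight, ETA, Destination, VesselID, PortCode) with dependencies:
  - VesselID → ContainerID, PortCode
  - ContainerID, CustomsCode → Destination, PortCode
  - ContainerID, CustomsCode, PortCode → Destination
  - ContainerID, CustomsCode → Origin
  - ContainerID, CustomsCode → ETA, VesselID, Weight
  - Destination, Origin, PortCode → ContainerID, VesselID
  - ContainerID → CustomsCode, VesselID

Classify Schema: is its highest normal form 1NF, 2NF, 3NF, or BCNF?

BCNF

Candidate keys: {ContainerID}, {Destination, Origin, PortCode}, {VesselID}. Prime attributes: {ContainerID, Destination, Origin, PortCode, VesselID}.
Every FD has a superkey on the left, so the relation is in BCNF.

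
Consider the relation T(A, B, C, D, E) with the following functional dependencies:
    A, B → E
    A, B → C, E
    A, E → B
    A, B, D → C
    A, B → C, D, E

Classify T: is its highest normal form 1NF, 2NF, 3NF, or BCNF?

BCNF

Candidate keys: {A, B}, {A, E}. Prime attributes: {A, B, E}.
The left-hand side of every FD is a superkey, so BCNF is satisfied.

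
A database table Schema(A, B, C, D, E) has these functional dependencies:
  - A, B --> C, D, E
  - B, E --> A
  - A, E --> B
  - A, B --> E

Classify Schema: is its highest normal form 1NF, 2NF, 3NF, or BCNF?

BCNF

Candidate keys: {A, B}, {A, E}, {B, E}. Prime attributes: {A, B, E}.
The left-hand side of every FD is a superkey, so BCNF is satisfied.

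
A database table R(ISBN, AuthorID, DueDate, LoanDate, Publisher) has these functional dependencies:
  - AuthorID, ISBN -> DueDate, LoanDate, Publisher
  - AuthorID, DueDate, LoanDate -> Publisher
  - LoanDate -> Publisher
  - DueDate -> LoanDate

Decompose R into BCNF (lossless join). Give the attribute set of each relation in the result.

Candidate key of the original relation: {AuthorID, ISBN}.
In {AuthorID, DueDate, ISBN, LoanDate, Publisher}, {AuthorID, DueDate, LoanDate} is not a superkey ({AuthorID, DueDate, LoanDate}⁺ restricted to this set is {AuthorID, DueDate, LoanDate, Publisher}), so split on AuthorID, DueDate, LoanDate -> Publisher into {AuthorID, DueDate, LoanDate, Publisher} and {AuthorID, DueDate, ISBN, LoanDate}.
In {AuthorID, DueDate, LoanDate, Publisher}, {LoanDate} is not a superkey ({LoanDate}⁺ restricted to this set is {LoanDate, Publisher}), so split on LoanDate -> Publisher into {LoanDate, Publisher} and {AuthorID, DueDate, LoanDate}.
{LoanDate, Publisher}: every determinant is a superkey — BCNF.
In {AuthorID, DueDate, LoanDate}, {DueDate} is not a superkey ({DueDate}⁺ restricted to this set is {DueDate, LoanDate}), so split on DueDate -> LoanDate into {DueDate, LoanDate} and {AuthorID, DueDate}.
{DueDate, LoanDate}: every determinant is a superkey — BCNF.
{AuthorID, DueDate}: every determinant is a superkey — BCNF.
In {AuthorID, DueDate, ISBN, LoanDate}, {DueDate} is not a superkey ({DueDate}⁺ restricted to this set is {DueDate, LoanDate}), so split on DueDate -> LoanDate into {DueDate, LoanDate} and {AuthorID, DueDate, ISBN}.
{DueDate, LoanDate}: every determinant is a superkey — BCNF.
{AuthorID, DueDate, ISBN}: every determinant is a superkey — BCNF.

{AuthorID, DueDate, ISBN}; {DueDate, LoanDate}; {LoanDate, Publisher}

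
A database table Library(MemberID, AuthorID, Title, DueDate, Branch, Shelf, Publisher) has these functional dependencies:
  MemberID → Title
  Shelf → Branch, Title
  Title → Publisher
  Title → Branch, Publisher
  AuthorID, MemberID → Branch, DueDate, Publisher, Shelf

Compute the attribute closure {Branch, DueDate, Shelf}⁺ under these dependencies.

Start with {Branch, DueDate, Shelf}.
Shelf → Branch, Title applies; add {Title} → now {Branch, DueDate, Shelf, Title}.
Title → Publisher applies; add {Publisher} → now {Branch, DueDate, Publisher, Shelf, Title}.
No further FD applies.

{Branch, DueDate, Publisher, Shelf, Title}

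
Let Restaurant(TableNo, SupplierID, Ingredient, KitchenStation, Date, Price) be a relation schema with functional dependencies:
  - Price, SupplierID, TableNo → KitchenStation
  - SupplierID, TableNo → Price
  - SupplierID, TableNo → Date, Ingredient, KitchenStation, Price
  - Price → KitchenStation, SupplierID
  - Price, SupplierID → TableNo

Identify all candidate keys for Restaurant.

{Price}, {SupplierID, TableNo}

{Price} is a candidate key since {Price}⁺ = {Date, Ingredient, KitchenStation, Price, SupplierID, TableNo} covers every attribute.
{SupplierID, TableNo} is a candidate key since {SupplierID, TableNo}⁺ = {Date, Ingredient, KitchenStation, Price, SupplierID, TableNo} covers every attribute.
No proper subset of any of these is a key, and no other minimal superkey exists.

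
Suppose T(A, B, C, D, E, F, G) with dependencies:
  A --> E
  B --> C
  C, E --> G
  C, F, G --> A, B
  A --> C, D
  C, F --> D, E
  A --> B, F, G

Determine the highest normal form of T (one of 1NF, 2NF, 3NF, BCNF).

2NF

Candidate keys: {A}, {B, F}, {C, F}. Prime attributes: {A, B, C, F}.
For B --> C we have {B}⁺ = {B, C}; {B} is not a superkey, so BCNF fails.
C, E --> G determines the non-prime attribute {G} from a non-superkey — 3NF is violated.
No non-prime attribute depends on a proper subset of any candidate key, so 2NF holds.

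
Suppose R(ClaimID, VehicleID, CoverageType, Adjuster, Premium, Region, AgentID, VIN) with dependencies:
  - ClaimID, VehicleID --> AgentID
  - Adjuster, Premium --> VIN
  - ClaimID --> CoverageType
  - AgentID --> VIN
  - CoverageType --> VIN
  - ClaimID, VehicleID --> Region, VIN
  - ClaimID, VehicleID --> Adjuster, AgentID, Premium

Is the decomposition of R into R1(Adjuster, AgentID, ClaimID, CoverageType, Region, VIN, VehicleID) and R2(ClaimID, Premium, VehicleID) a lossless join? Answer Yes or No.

The shared attributes are {ClaimID, VehicleID} and {ClaimID, VehicleID}⁺ = {Adjuster, AgentID, ClaimID, CoverageType, Premium, Region, VIN, VehicleID}.
Since R1 ⊆ {Adjuster, AgentID, ClaimID, CoverageType, Premium, Region, VIN, VehicleID}, the intersection is a superkey of R1; the decomposition is lossless.

Yes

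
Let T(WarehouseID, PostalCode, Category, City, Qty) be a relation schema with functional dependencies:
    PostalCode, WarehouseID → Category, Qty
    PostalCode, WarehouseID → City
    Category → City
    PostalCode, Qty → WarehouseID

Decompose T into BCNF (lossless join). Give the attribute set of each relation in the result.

{Category, City}; {Category, PostalCode, Qty, WarehouseID}

Candidate keys of the original relation: {PostalCode, Qty}, {PostalCode, WarehouseID}.
Within {Category, City, PostalCode, Qty, WarehouseID}: {Category}⁺ ∩ {Category, City, PostalCode, Qty, WarehouseID} = {Category, City}, not the whole set, so Category → City violates BCNF; decompose into {Category, City} and {Category, PostalCode, Qty, WarehouseID}.
{Category, City} has no BCNF violation.
{Category, PostalCode, Qty, WarehouseID} has no BCNF violation.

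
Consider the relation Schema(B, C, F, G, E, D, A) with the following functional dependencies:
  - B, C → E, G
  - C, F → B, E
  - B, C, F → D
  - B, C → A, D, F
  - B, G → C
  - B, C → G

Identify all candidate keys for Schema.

{B, C}, {B, G}, {C, F}

{B, C} is a candidate key since {B, C}⁺ = {A, B, C, D, E, F, G} covers every attribute.
{B, G} is a candidate key since {B, G}⁺ = {A, B, C, D, E, F, G} covers every attribute.
{C, F} is a candidate key since {C, F}⁺ = {A, B, C, D, E, F, G} covers every attribute.
No proper subset of any of these is a key, and no other minimal superkey exists.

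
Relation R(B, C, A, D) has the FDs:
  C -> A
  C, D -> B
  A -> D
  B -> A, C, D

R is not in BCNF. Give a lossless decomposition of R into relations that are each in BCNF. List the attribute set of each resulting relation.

Candidate keys of the original relation: {B}, {C}.
Within {A, B, C, D}: {A}⁺ ∩ {A, B, C, D} = {A, D}, not the whole set, so A -> D violates BCNF; decompose into {A, D} and {A, B, C}.
{A, D} is in BCNF.
{A, B, C} is in BCNF.

{A, B, C}; {A, D}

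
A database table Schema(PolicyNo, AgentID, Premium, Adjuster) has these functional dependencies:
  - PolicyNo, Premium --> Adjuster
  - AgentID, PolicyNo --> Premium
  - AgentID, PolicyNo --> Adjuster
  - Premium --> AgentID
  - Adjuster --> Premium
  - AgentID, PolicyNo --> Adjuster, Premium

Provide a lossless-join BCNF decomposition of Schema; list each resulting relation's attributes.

Candidate keys of the original relation: {Adjuster, PolicyNo}, {AgentID, PolicyNo}, {PolicyNo, Premium}.
{Adjuster, AgentID, PolicyNo, Premium}: {Premium} determines {AgentID, Premium} here but is not a superkey — split on Premium --> AgentID, giving {AgentID, Premium} and {Adjuster, PolicyNo, Premium}.
{AgentID, Premium} is in BCNF.
{Adjuster, PolicyNo, Premium}: {Adjuster} determines {Adjuster, Premium} here but is not a superkey — split on Adjuster --> Premium, giving {Adjuster, Premium} and {Adjuster, PolicyNo}.
{Adjuster, Premium} is in BCNF.
{Adjuster, PolicyNo} is in BCNF.

{Adjuster, PolicyNo}; {Adjuster, Premium}; {AgentID, Premium}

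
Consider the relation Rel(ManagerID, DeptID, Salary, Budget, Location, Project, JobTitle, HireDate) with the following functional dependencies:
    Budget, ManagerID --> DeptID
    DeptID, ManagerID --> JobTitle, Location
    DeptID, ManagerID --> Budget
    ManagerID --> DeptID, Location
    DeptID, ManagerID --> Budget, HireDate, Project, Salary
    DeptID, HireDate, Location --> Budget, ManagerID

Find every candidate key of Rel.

{DeptID, HireDate, Location}, {ManagerID}

{ManagerID}⁺ = {Budget, DeptID, HireDate, JobTitle, Location, ManagerID, Project, Salary} — all of the relation — so {ManagerID} is a candidate key.
{DeptID, HireDate, Location}⁺ = {Budget, DeptID, HireDate, JobTitle, Location, ManagerID, Project, Salary} — all of the relation — so {DeptID, HireDate, Location} is a candidate key.
Any other superkey properly contains one of these, so there are no further candidate keys.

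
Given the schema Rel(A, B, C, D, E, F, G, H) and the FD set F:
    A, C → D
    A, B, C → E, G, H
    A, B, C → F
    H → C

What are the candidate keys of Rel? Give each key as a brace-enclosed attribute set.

No FD produces {A, B}, so they must be in every candidate key.
{A, B, C}⁺ = {A, B, C, D, E, F, G, H}, which is every attribute, so {A, B, C} is a candidate key.
{A, B, H}⁺ = {A, B, C, D, E, F, G, H}, which is every attribute, so {A, B, H} is a candidate key.
These are minimal and exhaustive — every other superkey contains one of them.

{A, B, C}, {A, B, H}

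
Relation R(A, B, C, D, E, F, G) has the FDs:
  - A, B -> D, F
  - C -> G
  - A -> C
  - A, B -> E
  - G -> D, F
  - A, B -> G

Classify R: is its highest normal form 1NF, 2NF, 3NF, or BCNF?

1NF

Candidate key: {A, B}. Prime attributes: {A, B}.
For C -> G we have {C}⁺ = {C, D, F, G}; {C} is not a superkey, so BCNF fails.
Because {G} is non-prime and the left side of C -> G is not a superkey, the relation is not in 3NF.
{A} is a proper subset of the key {A, B}, and {A}⁺ contains the non-prime attributes {C, D, F, G} — a partial dependency, so 2NF is violated.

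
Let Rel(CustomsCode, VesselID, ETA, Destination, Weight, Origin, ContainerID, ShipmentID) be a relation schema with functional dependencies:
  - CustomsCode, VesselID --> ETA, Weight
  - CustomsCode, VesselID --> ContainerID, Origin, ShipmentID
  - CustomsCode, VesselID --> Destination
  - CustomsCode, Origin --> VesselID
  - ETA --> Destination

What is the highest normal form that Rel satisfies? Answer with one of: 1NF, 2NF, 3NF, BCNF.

Candidate keys: {CustomsCode, Origin}, {CustomsCode, VesselID}. Prime attributes: {CustomsCode, Origin, VesselID}.
For ETA --> Destination we have {ETA}⁺ = {Destination, ETA}; {ETA} is not a superkey, so BCNF fails.
ETA --> Destination has non-prime {Destination} on the right and a non-superkey on the left, so 3NF fails.
No non-prime attribute depends on a proper subset of any candidate key, so 2NF holds.

2NF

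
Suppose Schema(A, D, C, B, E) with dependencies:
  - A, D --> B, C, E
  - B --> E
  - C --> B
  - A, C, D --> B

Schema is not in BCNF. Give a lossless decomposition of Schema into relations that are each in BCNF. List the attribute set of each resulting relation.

Candidate key of the original relation: {A, D}.
{A, B, C, D, E}: {B} determines {B, E} here but is not a superkey — split on B --> E, giving {B, E} and {A, B, C, D}.
{B, E}: every determinant is a superkey — BCNF.
{A, B, C, D}: {C} determines {B, C} here but is not a superkey — split on C --> B, giving {B, C} and {A, C, D}.
{B, C}: every determinant is a superkey — BCNF.
{A, C, D}: every determinant is a superkey — BCNF.

{A, C, D}; {B, C}; {B, E}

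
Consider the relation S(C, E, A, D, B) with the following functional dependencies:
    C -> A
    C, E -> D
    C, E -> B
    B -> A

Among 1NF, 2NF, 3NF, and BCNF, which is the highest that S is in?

Candidate key: {C, E}. Prime attributes: {C, E}.
For C -> A we have {C}⁺ = {A, C}; {C} is not a superkey, so BCNF fails.
Because {A} is non-prime and the left side of C -> A is not a superkey, the relation is not in 3NF.
The proper key subset {C} of {C, E} determines non-prime {A}, so the relation is not even in 2NF.

1NF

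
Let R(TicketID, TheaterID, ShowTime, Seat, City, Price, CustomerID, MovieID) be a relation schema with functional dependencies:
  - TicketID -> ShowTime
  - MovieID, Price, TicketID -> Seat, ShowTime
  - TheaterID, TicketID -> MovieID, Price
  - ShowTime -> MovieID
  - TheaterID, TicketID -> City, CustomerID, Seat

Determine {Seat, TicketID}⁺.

{MovieID, Seat, ShowTime, TicketID}

Start with {Seat, TicketID}.
TicketID -> ShowTime applies; add {ShowTime} → now {Seat, ShowTime, TicketID}.
ShowTime -> MovieID applies; add {MovieID} → now {MovieID, Seat, ShowTime, TicketID}.
No further FD applies.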